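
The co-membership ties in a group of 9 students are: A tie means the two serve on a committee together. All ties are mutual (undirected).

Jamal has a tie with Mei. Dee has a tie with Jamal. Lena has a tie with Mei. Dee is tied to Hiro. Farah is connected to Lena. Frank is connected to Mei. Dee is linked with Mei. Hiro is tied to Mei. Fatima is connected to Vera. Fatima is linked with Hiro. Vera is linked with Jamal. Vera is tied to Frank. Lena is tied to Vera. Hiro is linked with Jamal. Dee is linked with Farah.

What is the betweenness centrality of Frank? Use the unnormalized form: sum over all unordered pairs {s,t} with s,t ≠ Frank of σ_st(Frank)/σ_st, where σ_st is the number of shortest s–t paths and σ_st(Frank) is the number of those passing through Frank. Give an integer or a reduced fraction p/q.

1/3

Pairs whose geodesics pass through Frank — Mei–Vera: 1/3.
All other pairs contribute 0.
Summing the contributions gives betweenness(Frank) = 1/3.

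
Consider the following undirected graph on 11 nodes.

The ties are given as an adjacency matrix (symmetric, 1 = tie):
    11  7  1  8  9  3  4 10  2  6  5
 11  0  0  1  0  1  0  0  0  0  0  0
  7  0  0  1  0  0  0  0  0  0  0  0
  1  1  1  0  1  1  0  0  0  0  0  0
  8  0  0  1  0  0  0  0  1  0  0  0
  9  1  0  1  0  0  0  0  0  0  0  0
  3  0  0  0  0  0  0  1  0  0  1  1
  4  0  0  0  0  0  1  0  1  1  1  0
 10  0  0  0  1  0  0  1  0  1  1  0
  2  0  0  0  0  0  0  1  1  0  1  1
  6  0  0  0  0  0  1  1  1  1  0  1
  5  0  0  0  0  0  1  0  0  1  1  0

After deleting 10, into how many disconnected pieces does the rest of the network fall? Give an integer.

2

Without 10, the remaining ties split the others into: {1, 7, 8, 9, 11}; {2, 3, 4, 5, 6}.
That's 2 separate components.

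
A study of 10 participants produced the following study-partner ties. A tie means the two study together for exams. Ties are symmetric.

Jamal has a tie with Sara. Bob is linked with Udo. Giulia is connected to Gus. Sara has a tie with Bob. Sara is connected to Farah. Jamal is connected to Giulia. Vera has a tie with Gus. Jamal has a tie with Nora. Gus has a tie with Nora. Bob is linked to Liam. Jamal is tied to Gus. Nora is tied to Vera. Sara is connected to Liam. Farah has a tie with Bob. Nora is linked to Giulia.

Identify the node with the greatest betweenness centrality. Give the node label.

Unnormalized betweenness of each node: Bob:17/2, Farah:0, Giulia:0, Gus:7/2, Jamal:20, Liam:0, Nora:7/2, Sara:41/2, Udo:0, Vera:0.
Sara has the largest value, 41/2, making it the main broker — the node through which the most shortest paths run.

Sara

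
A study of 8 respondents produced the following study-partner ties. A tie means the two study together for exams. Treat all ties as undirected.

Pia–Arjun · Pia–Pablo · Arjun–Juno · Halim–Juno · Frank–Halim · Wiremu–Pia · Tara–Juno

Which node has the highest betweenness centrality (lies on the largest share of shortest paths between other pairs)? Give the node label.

Unnormalized betweenness of each node: Arjun:12, Frank:0, Halim:6, Juno:14, Pablo:0, Pia:11, Tara:0, Wiremu:0.
Juno has the largest value, 14, making it the main broker — the node through which the most shortest paths run.

Juno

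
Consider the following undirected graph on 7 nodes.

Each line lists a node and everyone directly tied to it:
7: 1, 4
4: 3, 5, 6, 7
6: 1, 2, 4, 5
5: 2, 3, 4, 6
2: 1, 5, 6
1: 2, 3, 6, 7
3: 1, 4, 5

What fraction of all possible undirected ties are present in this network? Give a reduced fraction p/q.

4/7

There are 12 edges and 7 nodes, so the maximum possible is C(7,2) = 21.
Density = 12/21 = 4/7.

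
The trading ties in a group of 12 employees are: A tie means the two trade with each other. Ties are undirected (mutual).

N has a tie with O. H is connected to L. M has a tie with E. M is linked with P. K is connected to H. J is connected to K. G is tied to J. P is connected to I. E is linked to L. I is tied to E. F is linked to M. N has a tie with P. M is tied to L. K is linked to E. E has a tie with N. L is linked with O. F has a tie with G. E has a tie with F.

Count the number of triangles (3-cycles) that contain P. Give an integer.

P's neighbors are I, M, and N, but none of them are tied to each other, so no triangle contains P.

0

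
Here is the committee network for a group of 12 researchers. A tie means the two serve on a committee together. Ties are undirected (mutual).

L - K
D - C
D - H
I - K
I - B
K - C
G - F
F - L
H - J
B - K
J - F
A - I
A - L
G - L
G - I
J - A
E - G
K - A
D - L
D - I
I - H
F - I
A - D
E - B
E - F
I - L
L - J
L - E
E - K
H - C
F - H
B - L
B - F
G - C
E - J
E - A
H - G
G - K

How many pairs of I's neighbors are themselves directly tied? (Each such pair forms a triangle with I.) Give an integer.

I's neighbors: A, B, D, F, G, H, K, and L.
Neighbor pairs that are themselves tied: I–A–D; I–A–K; I–A–L; I–B–F; I–B–K; I–B–L; I–D–H; I–D–L; I–F–G; I–F–H; I–F–L; I–G–H; I–G–K; I–G–L; I–K–L. Each forms one triangle with I, for 15 in total.

15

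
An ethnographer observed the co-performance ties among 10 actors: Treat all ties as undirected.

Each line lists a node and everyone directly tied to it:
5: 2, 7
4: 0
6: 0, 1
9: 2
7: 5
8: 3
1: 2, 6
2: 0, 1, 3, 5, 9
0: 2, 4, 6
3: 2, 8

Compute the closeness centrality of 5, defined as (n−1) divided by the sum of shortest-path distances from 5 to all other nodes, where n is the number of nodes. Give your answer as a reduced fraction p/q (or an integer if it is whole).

9/19

Distances from 5: 0:2, 1:2, 2:1, 3:2, 4:3, 6:3, 7:1, 8:3, 9:2. Sum = 19.
n = 10, so closeness = 9/19.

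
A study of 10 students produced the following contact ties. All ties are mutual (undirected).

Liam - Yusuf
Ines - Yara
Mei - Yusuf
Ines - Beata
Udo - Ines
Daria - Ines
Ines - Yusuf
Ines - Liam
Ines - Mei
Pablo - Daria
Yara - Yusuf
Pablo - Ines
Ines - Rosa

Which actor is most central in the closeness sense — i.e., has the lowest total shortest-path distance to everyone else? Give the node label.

Farness (sum of distances to all others) for each node — Beata:17, Daria:16, Ines:9, Liam:16, Mei:16, Pablo:16, Rosa:17, Udo:17, Yara:16, Yusuf:14.
The smallest farness is 9, for Ines, so Ines has the highest closeness.

Ines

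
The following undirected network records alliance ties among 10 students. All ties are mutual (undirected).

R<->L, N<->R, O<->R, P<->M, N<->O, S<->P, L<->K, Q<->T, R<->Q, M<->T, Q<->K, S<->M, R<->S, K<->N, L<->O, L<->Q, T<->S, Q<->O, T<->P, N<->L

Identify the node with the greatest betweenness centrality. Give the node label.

Q

Unnormalized betweenness of each node: K:9/20, L:41/30, M:0, N:11/12, O:9/20, P:0, Q:142/15, R:89/10, S:67/10, T:27/4.
Q has the largest value, 142/15, making it the main broker — the node through which the most shortest paths run.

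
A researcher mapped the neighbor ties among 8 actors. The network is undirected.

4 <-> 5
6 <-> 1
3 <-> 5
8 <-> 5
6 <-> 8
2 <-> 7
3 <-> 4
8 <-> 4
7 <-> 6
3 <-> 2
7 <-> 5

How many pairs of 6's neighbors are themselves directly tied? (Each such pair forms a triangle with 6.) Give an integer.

6's neighbors are 1, 7, and 8, but none of them are tied to each other, so no triangle contains 6.

0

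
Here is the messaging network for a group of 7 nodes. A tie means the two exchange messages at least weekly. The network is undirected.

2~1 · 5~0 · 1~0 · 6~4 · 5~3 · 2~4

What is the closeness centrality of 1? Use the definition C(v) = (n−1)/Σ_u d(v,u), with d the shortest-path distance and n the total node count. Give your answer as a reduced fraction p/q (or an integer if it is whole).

1/2

Distances from 1: 0:1, 2:1, 3:3, 4:2, 5:2, 6:3. Sum = 12.
n = 7, so closeness = 6/12 = 1/2.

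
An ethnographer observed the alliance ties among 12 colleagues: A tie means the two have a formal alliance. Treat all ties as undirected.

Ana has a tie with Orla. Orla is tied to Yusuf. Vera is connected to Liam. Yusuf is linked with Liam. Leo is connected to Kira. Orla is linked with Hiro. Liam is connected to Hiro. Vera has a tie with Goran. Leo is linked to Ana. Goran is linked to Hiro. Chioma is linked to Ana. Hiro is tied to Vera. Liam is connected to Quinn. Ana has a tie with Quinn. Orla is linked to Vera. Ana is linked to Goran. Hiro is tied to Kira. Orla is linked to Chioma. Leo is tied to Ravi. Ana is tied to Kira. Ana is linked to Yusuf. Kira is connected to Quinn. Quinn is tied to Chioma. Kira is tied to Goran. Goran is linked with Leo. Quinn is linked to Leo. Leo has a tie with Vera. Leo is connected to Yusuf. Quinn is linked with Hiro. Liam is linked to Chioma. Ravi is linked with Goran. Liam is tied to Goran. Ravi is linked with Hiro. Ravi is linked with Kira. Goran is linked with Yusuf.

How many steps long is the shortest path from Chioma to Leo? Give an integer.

2

One shortest route is Chioma – Quinn – Leo, which uses 2 edges, and Chioma and Leo are not directly tied, so nothing shorter exists. So d(Chioma,Leo) = 2.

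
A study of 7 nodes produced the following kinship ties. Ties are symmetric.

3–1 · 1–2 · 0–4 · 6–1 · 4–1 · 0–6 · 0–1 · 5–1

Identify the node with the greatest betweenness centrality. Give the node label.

1

Unnormalized betweenness of each node: 0:1/2, 1:25/2, 2:0, 3:0, 4:0, 5:0, 6:0.
1 has the largest value, 25/2, making it the main broker — the node through which the most shortest paths run.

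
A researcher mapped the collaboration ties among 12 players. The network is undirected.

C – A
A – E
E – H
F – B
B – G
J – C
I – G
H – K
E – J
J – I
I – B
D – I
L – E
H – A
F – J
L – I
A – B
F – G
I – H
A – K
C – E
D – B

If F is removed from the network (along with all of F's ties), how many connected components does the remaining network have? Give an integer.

F's neighbors (B, G, and J) remain reachable from one another through other ties, so the rest of the network stays in one piece.

1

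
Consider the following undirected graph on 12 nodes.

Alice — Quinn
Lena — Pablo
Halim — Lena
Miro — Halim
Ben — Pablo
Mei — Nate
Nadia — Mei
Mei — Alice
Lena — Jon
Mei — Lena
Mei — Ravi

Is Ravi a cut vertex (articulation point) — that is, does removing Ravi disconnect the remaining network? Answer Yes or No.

Even without Ravi, every remaining node can still reach every other (the residual graph is connected), so Ravi is not a cut vertex.

No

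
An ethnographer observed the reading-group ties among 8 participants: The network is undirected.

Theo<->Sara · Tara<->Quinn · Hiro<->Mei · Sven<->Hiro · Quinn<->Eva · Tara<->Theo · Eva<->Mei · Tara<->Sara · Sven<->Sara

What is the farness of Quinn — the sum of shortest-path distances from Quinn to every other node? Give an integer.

Distances from Quinn: Eva:1, Hiro:3, Mei:2, Sara:2, Sven:3, Tara:1, Theo:2.
Sum = 1 + 3 + 2 + 2 + 3 + 1 + 2 = 14.

14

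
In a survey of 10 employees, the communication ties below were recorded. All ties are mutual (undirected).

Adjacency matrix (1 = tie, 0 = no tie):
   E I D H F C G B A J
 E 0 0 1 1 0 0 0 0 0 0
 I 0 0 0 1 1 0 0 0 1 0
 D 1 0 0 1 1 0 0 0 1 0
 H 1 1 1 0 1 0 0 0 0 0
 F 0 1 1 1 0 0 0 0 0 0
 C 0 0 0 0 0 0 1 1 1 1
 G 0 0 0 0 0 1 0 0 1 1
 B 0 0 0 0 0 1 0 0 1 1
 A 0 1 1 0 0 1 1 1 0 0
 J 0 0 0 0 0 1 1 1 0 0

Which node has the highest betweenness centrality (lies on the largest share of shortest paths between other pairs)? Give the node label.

Unnormalized betweenness of each node: A:62/3, B:2, C:7/3, D:21/2, E:0, F:1/3, G:2, H:11/6, I:5, J:1/3.
A has the largest value, 62/3, making it the main broker — the node through which the most shortest paths run.

A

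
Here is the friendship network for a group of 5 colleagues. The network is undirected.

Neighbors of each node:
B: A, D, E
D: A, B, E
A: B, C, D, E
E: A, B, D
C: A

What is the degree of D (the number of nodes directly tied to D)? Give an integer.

D is directly tied to A, B, and E. That is 3 neighbors, so the degree of D is 3.

3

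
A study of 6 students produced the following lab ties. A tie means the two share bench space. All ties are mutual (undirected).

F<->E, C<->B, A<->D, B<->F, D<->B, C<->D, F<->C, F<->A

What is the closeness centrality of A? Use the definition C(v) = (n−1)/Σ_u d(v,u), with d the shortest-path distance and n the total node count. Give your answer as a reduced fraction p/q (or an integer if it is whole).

5/8

Distances from A: B:2, C:2, D:1, E:2, F:1. Sum = 8.
n = 6, so closeness = 5/8.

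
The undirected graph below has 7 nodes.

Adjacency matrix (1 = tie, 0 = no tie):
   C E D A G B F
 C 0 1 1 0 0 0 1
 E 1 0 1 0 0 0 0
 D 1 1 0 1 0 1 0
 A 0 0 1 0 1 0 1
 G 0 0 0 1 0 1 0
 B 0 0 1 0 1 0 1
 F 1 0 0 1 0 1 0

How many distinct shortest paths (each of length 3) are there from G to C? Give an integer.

The shortest distance is 3. The length-3 paths are: G–A–D–C; G–B–D–C; G–A–F–C; G–B–F–C.
That gives 4 distinct shortest paths.

4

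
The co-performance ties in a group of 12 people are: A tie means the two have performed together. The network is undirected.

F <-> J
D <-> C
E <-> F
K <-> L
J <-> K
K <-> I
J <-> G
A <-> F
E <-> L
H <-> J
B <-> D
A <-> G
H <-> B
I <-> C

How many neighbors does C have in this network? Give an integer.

C is directly tied to D and I. That is 2 neighbors, so the degree of C is 2.

2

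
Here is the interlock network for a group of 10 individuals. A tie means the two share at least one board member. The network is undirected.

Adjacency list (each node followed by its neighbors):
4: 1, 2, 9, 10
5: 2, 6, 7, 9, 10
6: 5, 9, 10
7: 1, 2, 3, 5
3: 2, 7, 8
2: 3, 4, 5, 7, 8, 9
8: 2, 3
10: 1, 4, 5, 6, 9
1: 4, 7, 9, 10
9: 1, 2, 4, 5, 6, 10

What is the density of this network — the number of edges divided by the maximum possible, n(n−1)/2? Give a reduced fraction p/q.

7/15

There are 21 edges and 10 nodes, so the maximum possible is C(10,2) = 45.
Density = 21/45 = 7/15.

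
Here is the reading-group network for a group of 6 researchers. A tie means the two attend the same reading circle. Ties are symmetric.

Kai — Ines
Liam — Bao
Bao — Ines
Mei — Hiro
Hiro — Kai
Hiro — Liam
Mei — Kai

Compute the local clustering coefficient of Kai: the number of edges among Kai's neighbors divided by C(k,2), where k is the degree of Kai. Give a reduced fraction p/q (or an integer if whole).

1/3

Kai's neighbors: Hiro, Ines, and Mei (k = 3).
Possible neighbor pairs: C(3,2) = 3. Edges among them: Hiro–Mei → e = 1.
Clustering(Kai) = 1/3.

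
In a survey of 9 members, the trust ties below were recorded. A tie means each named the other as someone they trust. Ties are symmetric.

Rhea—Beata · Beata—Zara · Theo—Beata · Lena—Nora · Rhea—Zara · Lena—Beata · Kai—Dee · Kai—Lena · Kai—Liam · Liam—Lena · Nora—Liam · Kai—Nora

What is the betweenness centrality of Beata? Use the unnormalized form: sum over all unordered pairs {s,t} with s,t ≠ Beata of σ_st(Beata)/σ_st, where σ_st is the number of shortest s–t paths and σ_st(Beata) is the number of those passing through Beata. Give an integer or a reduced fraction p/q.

Pairs whose geodesics pass through Beata — Dee–Theo: 1; Dee–Rhea: 1; Dee–Zara: 1; Kai–Theo: 1; Kai–Rhea: 1; Kai–Zara: 1; Liam–Theo: 1; Liam–Rhea: 1; Liam–Zara: 1; Lena–Theo: 1; Lena–Rhea: 1; Lena–Zara: 1; Nora–Theo: 1; Nora–Rhea: 1 … (+3 more pairs).
All other pairs contribute 0.
Summing the contributions gives betweenness(Beata) = 17.

17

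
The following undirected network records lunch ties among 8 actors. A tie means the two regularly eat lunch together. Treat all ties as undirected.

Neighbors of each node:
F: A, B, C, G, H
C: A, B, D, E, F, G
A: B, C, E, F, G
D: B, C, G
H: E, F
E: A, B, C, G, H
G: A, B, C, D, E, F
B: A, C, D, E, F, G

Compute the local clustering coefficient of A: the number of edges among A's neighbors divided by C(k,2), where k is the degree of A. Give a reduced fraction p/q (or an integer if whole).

A's neighbors: B, C, E, F, and G (k = 5).
Possible neighbor pairs: C(5,2) = 10. Edges among them: B–C, B–E, B–F, B–G, C–E, C–F, C–G, E–G, F–G → e = 9.
Clustering(A) = 9/10.

9/10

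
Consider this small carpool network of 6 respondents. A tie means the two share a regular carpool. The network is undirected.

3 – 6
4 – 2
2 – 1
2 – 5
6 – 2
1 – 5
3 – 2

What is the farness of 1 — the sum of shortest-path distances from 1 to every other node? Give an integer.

Distances from 1: 2:1, 3:2, 4:2, 5:1, 6:2.
Sum = 1 + 2 + 2 + 1 + 2 = 8.

8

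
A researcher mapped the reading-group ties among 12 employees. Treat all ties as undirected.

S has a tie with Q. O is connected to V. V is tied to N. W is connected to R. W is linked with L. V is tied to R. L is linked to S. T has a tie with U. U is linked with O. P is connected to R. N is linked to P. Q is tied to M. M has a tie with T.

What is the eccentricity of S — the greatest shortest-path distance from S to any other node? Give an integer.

Distances from S: L:1, M:2, N:5, O:5, P:4, Q:1, R:3, T:3, U:4, V:4, W:2.
The largest is 5 (to N and O), so the eccentricity of S is 5.

5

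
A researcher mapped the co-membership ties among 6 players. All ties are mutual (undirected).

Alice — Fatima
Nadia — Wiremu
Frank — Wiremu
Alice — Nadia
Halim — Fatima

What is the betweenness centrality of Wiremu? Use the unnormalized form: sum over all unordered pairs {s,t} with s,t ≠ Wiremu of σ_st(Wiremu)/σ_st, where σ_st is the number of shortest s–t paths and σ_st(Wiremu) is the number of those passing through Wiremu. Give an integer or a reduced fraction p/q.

4

Pairs whose geodesics pass through Wiremu — Fatima–Frank: 1; Halim–Frank: 1; Alice–Frank: 1; Nadia–Frank: 1.
All other pairs contribute 0.
Summing the contributions gives betweenness(Wiremu) = 4.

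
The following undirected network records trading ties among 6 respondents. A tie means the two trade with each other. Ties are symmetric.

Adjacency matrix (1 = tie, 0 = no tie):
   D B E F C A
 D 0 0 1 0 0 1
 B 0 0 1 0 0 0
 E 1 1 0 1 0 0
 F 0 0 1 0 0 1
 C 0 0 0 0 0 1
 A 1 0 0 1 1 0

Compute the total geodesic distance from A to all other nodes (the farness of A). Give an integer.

Distances from A: B:3, C:1, D:1, E:2, F:1.
Sum = 3 + 1 + 1 + 2 + 1 = 8.

8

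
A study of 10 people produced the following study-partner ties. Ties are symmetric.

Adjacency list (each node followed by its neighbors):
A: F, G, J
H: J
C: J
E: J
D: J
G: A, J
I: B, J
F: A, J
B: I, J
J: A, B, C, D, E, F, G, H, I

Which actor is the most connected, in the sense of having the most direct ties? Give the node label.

J

Degrees — A:3, B:2, C:1, D:1, E:1, F:2, G:2, H:1, I:2, J:9.
The maximum is 9, attained only by J.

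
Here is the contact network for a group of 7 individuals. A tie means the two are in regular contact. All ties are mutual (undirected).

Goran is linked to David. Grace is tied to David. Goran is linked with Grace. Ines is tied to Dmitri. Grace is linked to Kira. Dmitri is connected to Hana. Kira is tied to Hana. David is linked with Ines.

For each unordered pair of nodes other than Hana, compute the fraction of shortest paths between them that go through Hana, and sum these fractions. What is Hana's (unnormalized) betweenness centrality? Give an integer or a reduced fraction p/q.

Pairs whose geodesics pass through Hana — Grace–Dmitri: 1/2; Kira–Dmitri: 1; Kira–Ines: 1/2.
All other pairs contribute 0.
Summing the contributions gives betweenness(Hana) = 2.

2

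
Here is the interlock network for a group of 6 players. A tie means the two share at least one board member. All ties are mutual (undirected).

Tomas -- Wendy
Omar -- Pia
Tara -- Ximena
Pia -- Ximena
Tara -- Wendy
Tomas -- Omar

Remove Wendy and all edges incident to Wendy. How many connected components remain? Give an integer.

Wendy's neighbors (Tara and Tomas) remain reachable from one another through other ties, so the rest of the network stays in one piece.

1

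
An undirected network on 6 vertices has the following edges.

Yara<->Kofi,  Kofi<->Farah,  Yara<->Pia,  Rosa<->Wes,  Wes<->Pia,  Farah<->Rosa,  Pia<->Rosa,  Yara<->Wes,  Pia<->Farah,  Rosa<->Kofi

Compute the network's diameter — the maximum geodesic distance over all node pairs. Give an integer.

Eccentricity of each node (its greatest distance to any other): Farah:2, Kofi:2, Pia:2, Rosa:2, Wes:2, Yara:2.
The maximum eccentricity is 2, realized for instance by the pair Wes–Kofi via Wes – Rosa – Kofi. So the diameter is 2.

2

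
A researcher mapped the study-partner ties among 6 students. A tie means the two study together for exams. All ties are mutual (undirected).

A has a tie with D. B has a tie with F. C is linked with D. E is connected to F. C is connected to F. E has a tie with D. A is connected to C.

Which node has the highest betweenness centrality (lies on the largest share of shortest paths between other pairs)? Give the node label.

F

Unnormalized betweenness of each node: A:0, B:0, C:3, D:3/2, E:1, F:9/2.
F has the largest value, 9/2, making it the main broker — the node through which the most shortest paths run.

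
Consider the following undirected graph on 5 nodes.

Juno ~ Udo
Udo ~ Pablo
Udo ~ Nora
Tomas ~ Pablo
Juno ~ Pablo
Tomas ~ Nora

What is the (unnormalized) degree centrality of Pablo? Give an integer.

Pablo is directly tied to Juno, Tomas, and Udo. That is 3 neighbors, so the degree of Pablo is 3.

3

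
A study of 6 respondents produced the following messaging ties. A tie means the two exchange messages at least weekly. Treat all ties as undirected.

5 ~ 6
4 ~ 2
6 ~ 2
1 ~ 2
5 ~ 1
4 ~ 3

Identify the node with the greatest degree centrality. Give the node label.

Degrees — 1:2, 2:3, 3:1, 4:2, 5:2, 6:2.
The maximum is 3, attained only by 2.

2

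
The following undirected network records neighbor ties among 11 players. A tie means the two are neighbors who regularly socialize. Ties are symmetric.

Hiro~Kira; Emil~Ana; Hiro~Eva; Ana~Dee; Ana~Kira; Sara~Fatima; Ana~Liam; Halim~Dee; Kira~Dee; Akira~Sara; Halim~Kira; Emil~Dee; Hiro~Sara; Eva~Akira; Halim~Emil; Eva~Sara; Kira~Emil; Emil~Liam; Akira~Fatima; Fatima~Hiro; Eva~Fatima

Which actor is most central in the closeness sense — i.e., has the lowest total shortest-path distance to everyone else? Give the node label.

Kira

Farness (sum of distances to all others) for each node — Akira:29, Ana:21, Dee:21, Emil:20, Eva:22, Fatima:22, Halim:22, Hiro:17, Kira:16, Liam:28, Sara:22.
The smallest farness is 16, for Kira, so Kira has the highest closeness.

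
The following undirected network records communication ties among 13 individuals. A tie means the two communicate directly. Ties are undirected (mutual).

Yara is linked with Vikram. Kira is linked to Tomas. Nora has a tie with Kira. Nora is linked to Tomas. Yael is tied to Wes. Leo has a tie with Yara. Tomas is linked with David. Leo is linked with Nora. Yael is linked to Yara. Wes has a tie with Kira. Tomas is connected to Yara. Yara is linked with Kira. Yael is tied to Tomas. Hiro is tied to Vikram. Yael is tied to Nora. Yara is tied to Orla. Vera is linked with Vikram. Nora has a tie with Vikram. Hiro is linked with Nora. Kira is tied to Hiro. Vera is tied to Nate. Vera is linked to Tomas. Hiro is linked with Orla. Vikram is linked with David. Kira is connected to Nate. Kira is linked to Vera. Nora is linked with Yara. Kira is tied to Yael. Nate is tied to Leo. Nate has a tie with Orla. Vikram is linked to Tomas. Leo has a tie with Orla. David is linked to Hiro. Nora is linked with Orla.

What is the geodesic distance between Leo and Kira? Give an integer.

2

One shortest route is Leo – Nate – Kira, which uses 2 edges, and Leo and Kira are not directly tied, so nothing shorter exists. So d(Leo,Kira) = 2.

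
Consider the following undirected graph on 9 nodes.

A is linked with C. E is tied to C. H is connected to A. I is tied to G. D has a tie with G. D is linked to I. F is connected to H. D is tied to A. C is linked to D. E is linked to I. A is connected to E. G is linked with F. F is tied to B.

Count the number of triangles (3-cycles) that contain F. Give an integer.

0

F's neighbors are B, G, and H, but none of them are tied to each other, so no triangle contains F.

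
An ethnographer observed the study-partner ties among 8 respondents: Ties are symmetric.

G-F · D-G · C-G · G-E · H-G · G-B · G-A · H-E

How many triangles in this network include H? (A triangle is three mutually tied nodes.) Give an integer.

1

H's neighbors: E and G.
Neighbor pairs that are themselves tied: H–E–G. Each forms one triangle with H, for 1 in total.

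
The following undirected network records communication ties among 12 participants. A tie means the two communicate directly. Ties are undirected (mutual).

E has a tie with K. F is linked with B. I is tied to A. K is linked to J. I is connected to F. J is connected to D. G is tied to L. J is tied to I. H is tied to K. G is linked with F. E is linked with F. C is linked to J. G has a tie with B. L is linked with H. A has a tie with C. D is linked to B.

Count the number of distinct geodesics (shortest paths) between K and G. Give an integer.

The shortest distance is 3. The length-3 paths are: K–H–L–G; K–E–F–G.
That gives 2 distinct shortest paths.

2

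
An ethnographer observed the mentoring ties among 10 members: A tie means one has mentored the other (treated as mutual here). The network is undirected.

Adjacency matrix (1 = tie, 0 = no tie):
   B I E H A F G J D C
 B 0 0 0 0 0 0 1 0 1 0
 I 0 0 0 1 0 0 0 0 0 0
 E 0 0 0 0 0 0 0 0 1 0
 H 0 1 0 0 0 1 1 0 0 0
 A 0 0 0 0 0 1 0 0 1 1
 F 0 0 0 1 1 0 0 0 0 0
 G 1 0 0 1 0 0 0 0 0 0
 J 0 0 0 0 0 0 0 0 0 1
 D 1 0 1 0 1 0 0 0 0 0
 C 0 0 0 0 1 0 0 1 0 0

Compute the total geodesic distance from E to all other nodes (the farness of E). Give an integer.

27

Distances from E: A:2, B:2, C:3, D:1, F:3, G:3, H:4, I:5, J:4.
Sum = 2 + 2 + 3 + 1 + 3 + 3 + 4 + 5 + 4 = 27.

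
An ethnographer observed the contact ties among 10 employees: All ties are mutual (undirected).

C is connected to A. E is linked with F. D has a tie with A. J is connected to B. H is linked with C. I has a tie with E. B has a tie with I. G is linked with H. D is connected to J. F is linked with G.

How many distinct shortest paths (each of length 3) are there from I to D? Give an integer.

The shortest distance is 3, and the only length-3 path is I–B–J–D. So there is exactly 1 shortest path.

1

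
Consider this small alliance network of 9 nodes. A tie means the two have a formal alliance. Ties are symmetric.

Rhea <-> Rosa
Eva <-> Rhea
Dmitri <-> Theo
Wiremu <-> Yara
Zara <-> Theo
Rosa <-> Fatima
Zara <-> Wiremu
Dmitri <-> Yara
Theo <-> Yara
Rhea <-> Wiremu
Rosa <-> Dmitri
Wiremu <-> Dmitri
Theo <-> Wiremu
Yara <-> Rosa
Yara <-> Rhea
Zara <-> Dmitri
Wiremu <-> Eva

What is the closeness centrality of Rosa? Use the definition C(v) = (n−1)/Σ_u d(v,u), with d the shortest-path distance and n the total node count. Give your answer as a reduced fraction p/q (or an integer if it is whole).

Distances from Rosa: Dmitri:1, Eva:2, Fatima:1, Rhea:1, Theo:2, Wiremu:2, Yara:1, Zara:2. Sum = 12.
n = 9, so closeness = 8/12 = 2/3.

2/3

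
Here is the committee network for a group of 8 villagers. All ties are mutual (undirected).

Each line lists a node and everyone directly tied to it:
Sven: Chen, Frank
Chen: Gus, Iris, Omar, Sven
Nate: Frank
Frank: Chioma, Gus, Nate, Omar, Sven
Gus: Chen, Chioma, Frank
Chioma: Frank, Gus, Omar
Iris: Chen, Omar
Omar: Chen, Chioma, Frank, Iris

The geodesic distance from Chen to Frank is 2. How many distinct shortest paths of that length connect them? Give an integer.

The shortest distance is 2. The length-2 paths are: Chen–Omar–Frank; Chen–Sven–Frank; Chen–Gus–Frank.
That gives 3 distinct shortest paths.

3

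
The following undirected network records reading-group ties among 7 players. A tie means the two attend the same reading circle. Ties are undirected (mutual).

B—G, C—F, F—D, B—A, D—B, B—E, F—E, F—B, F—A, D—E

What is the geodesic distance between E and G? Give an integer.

One shortest route is E – B – G, which uses 2 edges, and E and G are not directly tied, so nothing shorter exists. So d(E,G) = 2.

2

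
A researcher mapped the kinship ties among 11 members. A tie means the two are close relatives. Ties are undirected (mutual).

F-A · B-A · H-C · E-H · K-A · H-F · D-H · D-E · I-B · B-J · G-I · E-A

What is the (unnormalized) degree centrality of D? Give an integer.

D is directly tied to E and H. That is 2 neighbors, so the degree of D is 2.

2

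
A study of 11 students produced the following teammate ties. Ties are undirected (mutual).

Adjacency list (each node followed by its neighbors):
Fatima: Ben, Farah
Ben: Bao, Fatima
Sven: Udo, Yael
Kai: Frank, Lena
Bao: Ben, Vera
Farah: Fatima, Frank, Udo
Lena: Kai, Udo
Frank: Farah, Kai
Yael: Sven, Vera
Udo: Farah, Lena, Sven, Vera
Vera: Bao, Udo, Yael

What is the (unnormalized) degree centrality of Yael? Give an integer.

Yael is directly tied to Sven and Vera. That is 2 neighbors, so the degree of Yael is 2.

2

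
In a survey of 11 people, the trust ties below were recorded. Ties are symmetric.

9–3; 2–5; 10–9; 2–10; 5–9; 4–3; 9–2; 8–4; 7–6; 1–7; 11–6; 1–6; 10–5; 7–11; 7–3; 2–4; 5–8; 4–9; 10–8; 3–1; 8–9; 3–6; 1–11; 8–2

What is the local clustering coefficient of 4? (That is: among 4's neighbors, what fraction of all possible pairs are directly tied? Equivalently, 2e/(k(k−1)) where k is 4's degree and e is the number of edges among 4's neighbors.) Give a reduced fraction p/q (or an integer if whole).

4's neighbors: 2, 3, 8, and 9 (k = 4).
Possible neighbor pairs: C(4,2) = 6. Edges among them: 2–8, 2–9, 3–9, 8–9 → e = 4.
Clustering(4) = 4/6 = 2/3.

2/3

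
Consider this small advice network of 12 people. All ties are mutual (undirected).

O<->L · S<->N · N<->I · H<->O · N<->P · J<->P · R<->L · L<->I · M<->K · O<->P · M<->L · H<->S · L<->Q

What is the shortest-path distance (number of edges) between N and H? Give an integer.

2

One shortest route is N – S – H, which uses 2 edges, and N and H are not directly tied, so nothing shorter exists. So d(N,H) = 2.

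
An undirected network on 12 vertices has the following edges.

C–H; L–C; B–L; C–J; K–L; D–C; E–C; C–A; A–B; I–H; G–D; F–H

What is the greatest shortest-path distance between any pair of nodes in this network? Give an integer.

Eccentricity of each node (its greatest distance to any other): A:3, B:4, C:2, D:3, E:3, F:4, G:4, H:3, I:4, J:3, K:4, L:3.
The maximum eccentricity is 4, realized for instance by the pair G–I via G – D – C – H – I. So the diameter is 4.

4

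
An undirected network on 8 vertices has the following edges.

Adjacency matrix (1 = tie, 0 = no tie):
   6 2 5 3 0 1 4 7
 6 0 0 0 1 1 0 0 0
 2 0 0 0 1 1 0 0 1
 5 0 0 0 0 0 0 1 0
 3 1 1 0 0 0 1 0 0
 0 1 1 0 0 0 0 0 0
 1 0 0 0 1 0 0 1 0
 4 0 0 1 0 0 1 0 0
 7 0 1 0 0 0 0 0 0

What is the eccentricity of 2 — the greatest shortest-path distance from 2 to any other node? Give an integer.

4

Distances from 2: 0:1, 1:2, 3:1, 4:3, 5:4, 6:2, 7:1.
The largest is 4 (to 5), so the eccentricity of 2 is 4.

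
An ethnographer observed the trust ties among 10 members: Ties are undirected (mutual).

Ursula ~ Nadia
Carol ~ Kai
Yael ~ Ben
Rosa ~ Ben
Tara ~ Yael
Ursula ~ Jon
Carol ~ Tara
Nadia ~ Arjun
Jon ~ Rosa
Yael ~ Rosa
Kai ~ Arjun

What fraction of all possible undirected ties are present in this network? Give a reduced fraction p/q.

11/45

There are 11 edges and 10 nodes, so the maximum possible is C(10,2) = 45.
Density = 11/45.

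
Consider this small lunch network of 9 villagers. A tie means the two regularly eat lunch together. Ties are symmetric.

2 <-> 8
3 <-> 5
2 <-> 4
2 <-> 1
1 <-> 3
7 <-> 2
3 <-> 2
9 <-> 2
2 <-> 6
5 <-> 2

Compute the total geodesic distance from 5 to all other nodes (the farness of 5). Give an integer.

14

Distances from 5: 1:2, 2:1, 3:1, 4:2, 6:2, 7:2, 8:2, 9:2.
Sum = 2 + 1 + 1 + 2 + 2 + 2 + 2 + 2 = 14.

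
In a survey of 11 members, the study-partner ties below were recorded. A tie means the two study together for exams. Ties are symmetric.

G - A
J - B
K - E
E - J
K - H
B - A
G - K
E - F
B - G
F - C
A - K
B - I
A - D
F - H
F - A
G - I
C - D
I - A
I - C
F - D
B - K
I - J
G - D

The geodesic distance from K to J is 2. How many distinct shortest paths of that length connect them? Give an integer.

2

The shortest distance is 2. The length-2 paths are: K–E–J; K–B–J.
That gives 2 distinct shortest paths.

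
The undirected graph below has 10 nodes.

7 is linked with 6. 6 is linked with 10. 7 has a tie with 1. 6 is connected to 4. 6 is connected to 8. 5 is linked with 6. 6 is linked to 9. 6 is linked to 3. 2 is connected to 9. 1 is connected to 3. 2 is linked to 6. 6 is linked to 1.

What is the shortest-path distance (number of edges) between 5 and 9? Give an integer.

One shortest route is 5 – 6 – 9, which uses 2 edges, and 5 and 9 are not directly tied, so nothing shorter exists. So d(5,9) = 2.

2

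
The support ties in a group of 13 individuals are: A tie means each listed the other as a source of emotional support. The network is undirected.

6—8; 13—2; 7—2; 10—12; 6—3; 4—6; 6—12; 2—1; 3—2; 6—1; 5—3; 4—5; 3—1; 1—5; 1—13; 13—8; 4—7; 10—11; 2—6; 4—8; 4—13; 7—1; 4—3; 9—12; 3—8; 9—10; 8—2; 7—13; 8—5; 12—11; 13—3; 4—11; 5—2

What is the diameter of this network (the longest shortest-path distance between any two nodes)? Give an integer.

4

Eccentricity of each node (its greatest distance to any other): 1:3, 2:3, 3:3, 4:3, 5:4, 6:2, 7:4, 8:3, 9:4, 10:3, 11:3, 12:3, 13:4.
The maximum eccentricity is 4, realized for instance by the pair 9–5 via 9 – 10 – 11 – 4 – 5. So the diameter is 4.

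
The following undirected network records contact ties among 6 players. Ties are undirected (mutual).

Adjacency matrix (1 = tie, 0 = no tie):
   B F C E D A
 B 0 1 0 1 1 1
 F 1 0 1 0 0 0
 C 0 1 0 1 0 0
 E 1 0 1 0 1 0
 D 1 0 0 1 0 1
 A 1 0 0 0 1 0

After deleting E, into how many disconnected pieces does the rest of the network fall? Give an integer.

E's neighbors (B, C, and D) remain reachable from one another through other ties, so the rest of the network stays in one piece.

1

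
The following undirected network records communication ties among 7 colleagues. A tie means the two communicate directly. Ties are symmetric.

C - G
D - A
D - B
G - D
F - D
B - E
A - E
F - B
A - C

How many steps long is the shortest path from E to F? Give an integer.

2

One shortest route is E – B – F, which uses 2 edges, and E and F are not directly tied, so nothing shorter exists. So d(E,F) = 2.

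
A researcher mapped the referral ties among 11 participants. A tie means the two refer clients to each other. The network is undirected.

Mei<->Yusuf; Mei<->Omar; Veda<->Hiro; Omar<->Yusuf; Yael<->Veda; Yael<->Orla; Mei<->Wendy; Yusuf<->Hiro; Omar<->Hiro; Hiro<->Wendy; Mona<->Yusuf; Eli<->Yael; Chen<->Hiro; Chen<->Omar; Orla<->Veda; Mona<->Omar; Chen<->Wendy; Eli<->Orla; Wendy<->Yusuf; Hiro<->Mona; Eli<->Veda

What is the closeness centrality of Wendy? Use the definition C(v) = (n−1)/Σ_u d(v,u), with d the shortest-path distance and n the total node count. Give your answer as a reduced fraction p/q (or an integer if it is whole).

10/19

Distances from Wendy: Chen:1, Eli:3, Hiro:1, Mei:1, Mona:2, Omar:2, Orla:3, Veda:2, Yael:3, Yusuf:1. Sum = 19.
n = 11, so closeness = 10/19.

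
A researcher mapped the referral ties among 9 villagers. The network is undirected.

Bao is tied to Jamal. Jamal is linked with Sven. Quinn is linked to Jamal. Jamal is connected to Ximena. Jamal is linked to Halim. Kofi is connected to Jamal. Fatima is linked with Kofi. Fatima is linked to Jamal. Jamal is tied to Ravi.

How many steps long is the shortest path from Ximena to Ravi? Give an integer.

One shortest route is Ximena – Jamal – Ravi, which uses 2 edges, and Ximena and Ravi are not directly tied, so nothing shorter exists. So d(Ximena,Ravi) = 2.

2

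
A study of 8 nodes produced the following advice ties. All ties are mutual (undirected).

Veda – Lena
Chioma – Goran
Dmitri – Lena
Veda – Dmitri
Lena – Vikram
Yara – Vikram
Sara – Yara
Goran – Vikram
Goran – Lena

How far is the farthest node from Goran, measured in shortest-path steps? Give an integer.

Distances from Goran: Chioma:1, Dmitri:2, Lena:1, Sara:3, Veda:2, Vikram:1, Yara:2.
The largest is 3 (to Sara), so the eccentricity of Goran is 3.

3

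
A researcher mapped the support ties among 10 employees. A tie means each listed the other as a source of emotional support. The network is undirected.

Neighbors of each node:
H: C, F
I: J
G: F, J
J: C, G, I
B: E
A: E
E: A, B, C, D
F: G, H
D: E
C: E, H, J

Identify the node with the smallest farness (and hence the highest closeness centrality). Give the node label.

C

Farness (sum of distances to all others) for each node — A:25, B:25, C:15, D:25, E:17, F:24, G:23, H:20, I:26, J:18.
The smallest farness is 15, for C, so C has the highest closeness.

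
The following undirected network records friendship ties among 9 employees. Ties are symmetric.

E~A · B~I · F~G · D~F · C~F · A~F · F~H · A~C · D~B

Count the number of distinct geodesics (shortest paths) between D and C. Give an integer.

1

The shortest distance is 2, and the only length-2 path is D–F–C. So there is exactly 1 shortest path.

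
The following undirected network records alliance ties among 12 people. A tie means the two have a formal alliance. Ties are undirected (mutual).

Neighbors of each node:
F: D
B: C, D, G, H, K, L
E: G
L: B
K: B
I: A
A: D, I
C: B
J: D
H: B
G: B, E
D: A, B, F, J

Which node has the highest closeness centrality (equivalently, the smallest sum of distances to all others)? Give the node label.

Farness (sum of distances to all others) for each node — A:27, B:17, C:27, D:19, E:35, F:29, G:25, H:27, I:37, J:29, K:27, L:27.
The smallest farness is 17, for B, so B has the highest closeness.

B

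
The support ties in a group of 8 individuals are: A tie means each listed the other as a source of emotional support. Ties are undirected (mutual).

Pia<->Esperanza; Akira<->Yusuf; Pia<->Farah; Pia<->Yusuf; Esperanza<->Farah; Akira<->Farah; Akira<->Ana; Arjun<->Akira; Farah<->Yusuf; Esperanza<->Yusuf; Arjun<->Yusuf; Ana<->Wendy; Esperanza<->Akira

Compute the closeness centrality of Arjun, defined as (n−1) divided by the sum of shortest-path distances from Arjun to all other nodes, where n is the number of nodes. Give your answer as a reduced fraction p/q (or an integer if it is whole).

7/13

Distances from Arjun: Akira:1, Ana:2, Esperanza:2, Farah:2, Pia:2, Wendy:3, Yusuf:1. Sum = 13.
n = 8, so closeness = 7/13.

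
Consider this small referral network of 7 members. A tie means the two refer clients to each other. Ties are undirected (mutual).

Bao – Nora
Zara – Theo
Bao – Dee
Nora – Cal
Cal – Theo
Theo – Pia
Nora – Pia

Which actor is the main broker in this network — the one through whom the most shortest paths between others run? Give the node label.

Unnormalized betweenness of each node: Bao:5, Cal:3, Dee:0, Nora:17/2, Pia:3, Theo:11/2, Zara:0.
Nora has the largest value, 17/2, making it the main broker — the node through which the most shortest paths run.

Nora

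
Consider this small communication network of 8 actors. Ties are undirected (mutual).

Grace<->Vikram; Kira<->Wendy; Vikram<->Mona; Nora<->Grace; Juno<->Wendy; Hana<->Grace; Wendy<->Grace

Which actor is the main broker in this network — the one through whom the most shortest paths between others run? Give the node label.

Grace

Unnormalized betweenness of each node: Grace:17, Hana:0, Juno:0, Kira:0, Mona:0, Nora:0, Vikram:6, Wendy:11.
Grace has the largest value, 17, making it the main broker — the node through which the most shortest paths run.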